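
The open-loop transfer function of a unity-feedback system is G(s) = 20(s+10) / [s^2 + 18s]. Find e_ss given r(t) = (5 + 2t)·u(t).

0.18

The denominator has no term below 18s — 1 pole at s=0, type 1. By superposition:
  • 5: tracked with zero error.
  • 2t: e_ss = 2/K_v with K_v=100/9 → 0.18.
Total e_ss = 0.18.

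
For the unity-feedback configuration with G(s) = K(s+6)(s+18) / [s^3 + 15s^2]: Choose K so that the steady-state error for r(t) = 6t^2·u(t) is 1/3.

5

Factoring s^2 from the denominator leaves a polynomial with constant term 15, so the system is type 2.
K_a = lim_{s→0} s^2·G(s) = K·6·18 / 15 = 7.2·K.
e_ss = 12/K_a = 1/3 ⇒ K_a = 36 ⇒ K = 36/7.2 = 5.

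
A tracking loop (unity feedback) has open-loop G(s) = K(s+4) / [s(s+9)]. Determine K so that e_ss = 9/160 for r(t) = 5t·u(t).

The open loop has one pole at the origin → type 1 system.
K_v = lim_{s→0} s·G(s) = K·4 / (9) = (4/9)·K.
e_ss = 5/K_v = 9/160 ⇒ K_v = 800/9 ⇒ K = (800/9)/(4/9) = 200.

200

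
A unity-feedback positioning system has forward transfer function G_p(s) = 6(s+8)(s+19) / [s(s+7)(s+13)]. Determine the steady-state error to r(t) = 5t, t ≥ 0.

455/912

One free integrator in G_p(s): this is a type 1 system.
K_v = lim_{s→0} s·G_p(s) = 6·8·19 / (7·13) = 912/91.
e_ss = 5/K_v = 5/(912/91) = 455/912.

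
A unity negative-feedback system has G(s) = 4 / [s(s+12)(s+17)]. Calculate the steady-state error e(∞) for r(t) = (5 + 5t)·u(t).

One free integrator in G(s): this is a type 1 system. By superposition:
  • 5: tracked with zero error.
  • 5t: e_ss = 5/K_v with K_v=1/51 → 255.
Total e_ss = 255.

255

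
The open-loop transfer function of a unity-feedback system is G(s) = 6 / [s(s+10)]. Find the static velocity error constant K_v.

0.6

G(s) has one factor of s in the denominator, so the system is type 1.
K_v = lim_{s→0} s·G(s) = 6 / (10) = 0.6.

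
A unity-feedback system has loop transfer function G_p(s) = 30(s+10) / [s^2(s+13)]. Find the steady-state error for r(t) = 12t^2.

1.04

System type = 2 (two poles at s=0).
K_a = lim_{s→0} s^2·G_p(s) = 30·10 / (13) = 300/13.
r(t) = 12t^2 gives R(s) = 24/s^3.
e_ss = 24/K_a = 24/(300/13) = 1.04.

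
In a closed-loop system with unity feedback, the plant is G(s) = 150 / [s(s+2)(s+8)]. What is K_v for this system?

9.375

G(s) has one factor of s in the denominator, so the system is type 1.
K_v = lim_{s→0} s·G(s) = 150 / (2·8) = 9.375.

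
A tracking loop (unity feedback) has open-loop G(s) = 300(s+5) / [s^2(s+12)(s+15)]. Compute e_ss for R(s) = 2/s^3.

0.24

G(s) has two factors of s in the denominator, so the system is type 2.
K_a = lim_{s→0} s^2·G(s) = 300·5 / (12·15) = 25/3.
r(t) = t^2 gives R(s) = 2/s^3.
e_ss = 2/K_a = 2/(25/3) = 0.24.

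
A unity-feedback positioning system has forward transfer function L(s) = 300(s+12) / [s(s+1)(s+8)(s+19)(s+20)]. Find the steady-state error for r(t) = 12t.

152/15

One free integrator in L(s): this is a type 1 system.
K_v = lim_{s→0} s·L(s) = 300·12 / (1·8·19·20) = 45/38.
e_ss = 12/K_v = 12/(45/38) = 152/15.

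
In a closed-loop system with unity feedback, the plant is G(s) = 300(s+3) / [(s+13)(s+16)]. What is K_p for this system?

System type = 0 (no poles at s=0).
K_p = lim_{s→0} G(s) = 300·3 / (13·16) = 225/52.

225/52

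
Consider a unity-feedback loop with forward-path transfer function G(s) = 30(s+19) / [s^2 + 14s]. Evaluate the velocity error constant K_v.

The denominator has no term below 14s — 1 pole at s=0, type 1.
K_v = lim_{s→0} s·G(s) = 30·19 / 14 = 285/7.

285/7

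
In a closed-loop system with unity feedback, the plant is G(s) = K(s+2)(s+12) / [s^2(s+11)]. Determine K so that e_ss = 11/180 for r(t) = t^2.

System type = 2 (two poles at s=0).
K_a = lim_{s→0} s^2·G(s) = K·2·12 / (11) = (24/11)·K.
e_ss = 2/K_a = 11/180 ⇒ K_a = 360/11 ⇒ K = (360/11)/(24/11) = 15.

15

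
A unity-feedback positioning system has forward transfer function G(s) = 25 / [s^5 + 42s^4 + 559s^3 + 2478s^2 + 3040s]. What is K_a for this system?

0

The denominator has no term below 3040s — 1 pole at s=0, type 1.
K_a = lim_{s→0} s^2·G(s) = 0 (the extra factor of s kills the finite limit).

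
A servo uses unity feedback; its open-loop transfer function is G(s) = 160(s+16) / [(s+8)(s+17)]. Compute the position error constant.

G(s) has no factors of s in the denominator, so the system is type 0.
K_p = lim_{s→0} G(s) = 160·16 / (8·17) = 320/17.

320/17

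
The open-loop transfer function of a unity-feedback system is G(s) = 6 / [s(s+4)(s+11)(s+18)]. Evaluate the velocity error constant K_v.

1/132

System type = 1 (one pole at s=0).
K_v = lim_{s→0} s·G(s) = 6 / (4·11·18) = 1/132.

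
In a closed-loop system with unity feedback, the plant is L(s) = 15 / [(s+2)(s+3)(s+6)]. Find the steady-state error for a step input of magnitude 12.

L(s) has no factors of s in the denominator, so the system is type 0.
K_p = lim_{s→0} L(s) = 15 / (2·3·6) = 5/12.
e_ss = 12/(1 + K_p) = 12/(17/12) = 144/17.

144/17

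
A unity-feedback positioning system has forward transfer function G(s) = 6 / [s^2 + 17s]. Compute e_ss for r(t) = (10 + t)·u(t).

Factoring s from the denominator leaves a polynomial with constant term 17, so the system is type 1. Taking each input component in turn:
  • 10: tracked with zero error.
  • t: e_ss = 1/K_v with K_v=6/17 → 17/6.
Total e_ss = 17/6.

17/6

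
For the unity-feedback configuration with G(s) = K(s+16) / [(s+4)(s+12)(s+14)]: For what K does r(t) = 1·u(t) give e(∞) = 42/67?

No free integrators in G(s): this is a type 0 system.
K_p = lim_{s→0} G(s) = K·16 / (4·12·14) = (1/42)·K.
e_ss = 1/(1 + K_p) = 42/67 ⇒ 1 + (1/42)·K = 67/42 ⇒ K = 25.

25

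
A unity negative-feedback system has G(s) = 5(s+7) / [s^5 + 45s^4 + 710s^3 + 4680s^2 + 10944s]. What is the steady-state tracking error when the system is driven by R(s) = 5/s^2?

The denominator has no term below 10944s — 1 pole at s=0, type 1.
K_v = lim_{s→0} s·G(s) = 5·7 / 10944 = 35/10944.
e_ss = 5/K_v = 5/(35/10944) = 10944/7.

10944/7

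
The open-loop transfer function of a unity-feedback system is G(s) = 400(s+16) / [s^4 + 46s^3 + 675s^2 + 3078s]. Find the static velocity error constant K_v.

3200/1539

The denominator has no term below 3078s — 1 pole at s=0, type 1.
K_v = lim_{s→0} s·G(s) = 400·16 / 3078 = 3200/1539.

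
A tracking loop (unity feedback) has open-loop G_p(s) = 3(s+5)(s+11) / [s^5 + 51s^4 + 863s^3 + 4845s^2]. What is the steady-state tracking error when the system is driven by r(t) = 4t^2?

The denominator has no term below 4845s^2 — 2 poles at s=0, type 2.
K_a = lim_{s→0} s^2·G_p(s) = 3·5·11 / 4845 = 11/323.
r(t) = 4t^2 gives R(s) = 8/s^3.
e_ss = 8/K_a = 8/(11/323) = 2584/11.

2584/11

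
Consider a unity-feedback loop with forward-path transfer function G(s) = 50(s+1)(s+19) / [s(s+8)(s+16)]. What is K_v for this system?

475/64

One free integrator in G(s): this is a type 1 system.
K_v = lim_{s→0} s·G(s) = 50·1·19 / (8·16) = 475/64.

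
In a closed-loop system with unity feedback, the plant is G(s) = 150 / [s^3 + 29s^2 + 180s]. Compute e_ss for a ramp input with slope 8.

9.6

Factoring s from the denominator leaves a polynomial with constant term 180, so the system is type 1.
K_v = lim_{s→0} s·G(s) = 150 / 180 = 5/6.
e_ss = 8/K_v = 8/(5/6) = 9.6.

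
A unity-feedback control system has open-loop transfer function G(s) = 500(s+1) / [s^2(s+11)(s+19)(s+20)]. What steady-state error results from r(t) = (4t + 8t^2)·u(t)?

Two free integrators in G(s): this is a type 2 system. By superposition:
  • 4t: tracked with zero error.
  • 8t^2: e_ss = 16/K_a with K_a=25/209 → 133.76.
Total e_ss = 133.76.

133.76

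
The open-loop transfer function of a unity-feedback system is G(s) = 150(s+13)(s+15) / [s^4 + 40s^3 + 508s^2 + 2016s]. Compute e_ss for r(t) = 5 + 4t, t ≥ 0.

448/1625

Lowest-order denominator term is 2016s, so the open loop has 1 pole at the origin → type 1 system. By superposition:
  • 5: tracked with zero error.
  • 4t: e_ss = 4/K_v with K_v=1625/112 → 448/1625.
Total e_ss = 448/1625.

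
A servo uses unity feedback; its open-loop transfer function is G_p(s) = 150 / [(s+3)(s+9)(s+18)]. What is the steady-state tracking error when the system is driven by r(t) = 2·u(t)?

81/53

No free integrators in G_p(s): this is a type 0 system.
K_p = lim_{s→0} G_p(s) = 150 / (3·9·18) = 25/81.
e_ss = 2/(1 + K_p) = 2/(106/81) = 81/53.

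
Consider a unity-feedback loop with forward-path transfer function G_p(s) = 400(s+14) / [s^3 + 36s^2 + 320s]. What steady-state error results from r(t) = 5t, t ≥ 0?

2/7

The denominator has no term below 320s — 1 pole at s=0, type 1.
K_v = lim_{s→0} s·G_p(s) = 400·14 / 320 = 17.5.
e_ss = 5/K_v = 5/17.5 = 2/7.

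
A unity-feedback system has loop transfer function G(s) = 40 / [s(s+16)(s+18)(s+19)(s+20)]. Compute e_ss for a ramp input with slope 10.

System type = 1 (one pole at s=0).
K_v = lim_{s→0} s·G(s) = 40 / (16·18·19·20) = 1/2736.
e_ss = 10/K_v = 10/(1/2736) = 27360.

27360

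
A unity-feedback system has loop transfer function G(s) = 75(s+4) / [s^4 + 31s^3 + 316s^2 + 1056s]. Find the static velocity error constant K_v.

25/88

The denominator has no term below 1056s — 1 pole at s=0, type 1.
K_v = lim_{s→0} s·G(s) = 75·4 / 1056 = 25/88.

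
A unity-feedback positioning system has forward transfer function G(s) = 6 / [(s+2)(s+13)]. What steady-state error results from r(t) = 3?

2.4375

The open loop has no poles at the origin → type 0 system.
K_p = lim_{s→0} G(s) = 6 / (2·13) = 3/13.
e_ss = 3/(1 + K_p) = 3/(16/13) = 2.4375.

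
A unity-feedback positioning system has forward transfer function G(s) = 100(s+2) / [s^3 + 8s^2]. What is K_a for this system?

25

Factoring s^2 from the denominator leaves a polynomial with constant term 8, so the system is type 2.
K_a = lim_{s→0} s^2·G(s) = 100·2 / 8 = 25.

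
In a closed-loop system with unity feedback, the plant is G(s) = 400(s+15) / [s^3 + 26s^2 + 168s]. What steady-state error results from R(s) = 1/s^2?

The denominator has no term below 168s — 1 pole at s=0, type 1.
K_v = lim_{s→0} s·G(s) = 400·15 / 168 = 250/7.
e_ss = 1/K_v = 1/(250/7) = 0.028.

0.028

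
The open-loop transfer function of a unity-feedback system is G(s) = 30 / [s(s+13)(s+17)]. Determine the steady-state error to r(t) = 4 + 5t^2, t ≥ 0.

The open loop has one pole at the origin → type 1 system. By superposition:
  • 4: tracked with zero error.
  • 5t^2: a type-1 system cannot track it, e_ss → ∞.
The unbounded component dominates.

infinity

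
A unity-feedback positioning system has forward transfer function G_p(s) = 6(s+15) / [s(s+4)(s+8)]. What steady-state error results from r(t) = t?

16/45

System type = 1 (one pole at s=0).
K_v = lim_{s→0} s·G_p(s) = 6·15 / (4·8) = 2.8125.
e_ss = 1/K_v = 1/2.8125 = 16/45.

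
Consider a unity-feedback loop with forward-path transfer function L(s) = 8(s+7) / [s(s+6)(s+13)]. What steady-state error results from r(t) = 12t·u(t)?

117/7

The open loop has one pole at the origin → type 1 system.
K_v = lim_{s→0} s·L(s) = 8·7 / (6·13) = 28/39.
e_ss = 12/K_v = 12/(28/39) = 117/7.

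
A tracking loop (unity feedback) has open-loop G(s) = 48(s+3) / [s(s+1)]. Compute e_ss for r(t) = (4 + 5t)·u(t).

5/144

G(s) has one factor of s in the denominator, so the system is type 1. By superposition:
  • 4: tracked with zero error.
  • 5t: e_ss = 5/K_v with K_v=144 → 5/144.
Total e_ss = 5/144.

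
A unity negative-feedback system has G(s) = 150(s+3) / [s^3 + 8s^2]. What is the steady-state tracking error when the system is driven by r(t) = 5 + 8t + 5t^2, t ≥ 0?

The denominator has no term below 8s^2 — 2 poles at s=0, type 2. By superposition:
  • 5: tracked with zero error.
  • 8t: tracked with zero error.
  • 5t^2: e_ss = 10/K_a with K_a=56.25 → 8/45.
Total e_ss = 8/45.

8/45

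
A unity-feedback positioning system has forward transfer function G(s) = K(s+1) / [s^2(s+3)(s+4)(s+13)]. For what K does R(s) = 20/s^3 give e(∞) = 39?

80

System type = 2 (two poles at s=0).
K_a = lim_{s→0} s^2·G(s) = K·1 / (3·4·13) = (1/156)·K.
e_ss = 20/K_a = 39 ⇒ K_a = 20/39 ⇒ K = (20/39)/(1/156) = 80.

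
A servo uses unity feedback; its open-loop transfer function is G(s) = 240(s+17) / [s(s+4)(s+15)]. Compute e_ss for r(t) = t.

The open loop has one pole at the origin → type 1 system.
K_v = lim_{s→0} s·G(s) = 240·17 / (4·15) = 68.
e_ss = 1/K_v = 1/68.

1/68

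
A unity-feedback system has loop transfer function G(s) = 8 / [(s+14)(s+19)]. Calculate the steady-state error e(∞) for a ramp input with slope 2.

infinity

System type = 0 (no poles at s=0).
K_v = lim_{s→0} s·G(s) = 0; the steady-state error to this ramp input grows without bound.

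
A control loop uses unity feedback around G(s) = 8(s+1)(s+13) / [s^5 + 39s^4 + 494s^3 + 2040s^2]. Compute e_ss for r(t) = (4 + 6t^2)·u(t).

Lowest-order denominator term is 2040s^2, so the open loop has 2 poles at the origin → type 2 system. By superposition:
  • 4: tracked with zero error.
  • 6t^2: e_ss = 12/K_a with K_a=13/255 → 3060/13.
Total e_ss = 3060/13.

3060/13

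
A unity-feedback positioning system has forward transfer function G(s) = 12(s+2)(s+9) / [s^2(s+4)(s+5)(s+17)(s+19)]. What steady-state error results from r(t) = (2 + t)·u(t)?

0

System type = 2 (two poles at s=0). By superposition:
  • 2: tracked with zero error.
  • t: tracked with zero error.
Total e_ss = 0.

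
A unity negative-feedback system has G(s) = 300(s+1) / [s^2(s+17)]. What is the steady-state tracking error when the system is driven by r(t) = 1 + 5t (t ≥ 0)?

0

Two free integrators in G(s): this is a type 2 system. Taking each input component in turn:
  • 1: tracked with zero error.
  • 5t: tracked with zero error.
Total e_ss = 0.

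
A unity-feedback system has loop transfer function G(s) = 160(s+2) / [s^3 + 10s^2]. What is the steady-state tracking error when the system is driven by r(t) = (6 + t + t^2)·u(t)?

0.0625

Factoring s^2 from the denominator leaves a polynomial with constant term 10, so the system is type 2. Taking each input component in turn:
  • 6: tracked with zero error.
  • t: tracked with zero error.
  • t^2: e_ss = 2/K_a with K_a=32 → 0.0625.
Total e_ss = 0.0625.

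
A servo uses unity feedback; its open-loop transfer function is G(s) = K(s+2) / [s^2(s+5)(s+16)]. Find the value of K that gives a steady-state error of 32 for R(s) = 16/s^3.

The open loop has two poles at the origin → type 2 system.
K_a = lim_{s→0} s^2·G(s) = K·2 / (5·16) = 0.025·K.
e_ss = 16/K_a = 32 ⇒ K_a = 0.5 ⇒ K = 0.5/0.025 = 20.

20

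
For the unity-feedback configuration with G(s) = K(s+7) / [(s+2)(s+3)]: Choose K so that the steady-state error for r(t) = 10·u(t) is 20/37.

15

The open loop has no poles at the origin → type 0 system.
K_p = lim_{s→0} G(s) = K·7 / (2·3) = (7/6)·K.
e_ss = 10/(1 + K_p) = 20/37 ⇒ 1 + (7/6)·K = 18.5 ⇒ K = 15.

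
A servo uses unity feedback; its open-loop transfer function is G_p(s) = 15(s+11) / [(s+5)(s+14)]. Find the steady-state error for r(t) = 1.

14/47

No free integrators in G_p(s): this is a type 0 system.
K_p = lim_{s→0} G_p(s) = 15·11 / (5·14) = 33/14.
e_ss = 1/(1 + K_p) = 1/(47/14) = 14/47.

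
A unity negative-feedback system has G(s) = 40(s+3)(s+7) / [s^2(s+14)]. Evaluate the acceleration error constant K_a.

60

Two free integrators in G(s): this is a type 2 system.
K_a = lim_{s→0} s^2·G(s) = 40·3·7 / (14) = 60.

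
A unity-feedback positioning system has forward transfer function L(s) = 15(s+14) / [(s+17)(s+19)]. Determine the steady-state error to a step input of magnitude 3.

969/533

No free integrators in L(s): this is a type 0 system.
K_p = lim_{s→0} L(s) = 15·14 / (17·19) = 210/323.
e_ss = 3/(1 + K_p) = 3/(533/323) = 969/533.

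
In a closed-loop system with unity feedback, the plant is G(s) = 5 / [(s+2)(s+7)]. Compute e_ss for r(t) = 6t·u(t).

G(s) has no factors of s in the denominator, so the system is type 0.
For a type-0 system K_v = 0, so e_ss to a ramp input is unbounded.

infinity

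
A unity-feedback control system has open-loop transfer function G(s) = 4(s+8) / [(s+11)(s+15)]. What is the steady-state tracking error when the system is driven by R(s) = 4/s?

No free integrators in G(s): this is a type 0 system.
K_p = lim_{s→0} G(s) = 4·8 / (11·15) = 32/165.
e_ss = 4/(1 + K_p) = 4/(197/165) = 660/197.

660/197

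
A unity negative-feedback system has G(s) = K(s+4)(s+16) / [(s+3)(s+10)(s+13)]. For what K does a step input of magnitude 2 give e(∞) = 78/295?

40

The open loop has no poles at the origin → type 0 system.
K_p = lim_{s→0} G(s) = K·4·16 / (3·10·13) = (32/195)·K.
e_ss = 2/(1 + K_p) = 78/295 ⇒ 1 + (32/195)·K = 295/39 ⇒ K = 40.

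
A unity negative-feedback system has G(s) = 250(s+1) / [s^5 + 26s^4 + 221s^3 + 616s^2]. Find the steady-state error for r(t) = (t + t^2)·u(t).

The denominator has no term below 616s^2 — 2 poles at s=0, type 2. Treating each term separately:
  • t: tracked with zero error.
  • t^2: e_ss = 2/K_a with K_a=125/308 → 4.928.
Total e_ss = 4.928.

4.928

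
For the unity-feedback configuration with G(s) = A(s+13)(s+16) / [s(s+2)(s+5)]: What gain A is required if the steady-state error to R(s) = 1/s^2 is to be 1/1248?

60

One free integrator in G(s): this is a type 1 system.
K_v = lim_{s→0} s·G(s) = A·13·16 / (2·5) = 20.8·A.
e_ss = 1/K_v = 1/1248 ⇒ K_v = 1248 ⇒ A = 1248/20.8 = 60.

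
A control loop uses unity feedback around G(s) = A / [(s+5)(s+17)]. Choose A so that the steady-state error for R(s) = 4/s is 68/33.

80

G(s) has no factors of s in the denominator, so the system is type 0.
K_p = lim_{s→0} G(s) = A / (5·17) = (1/85)·A.
e_ss = 4/(1 + K_p) = 68/33 ⇒ 1 + (1/85)·A = 33/17 ⇒ A = 80.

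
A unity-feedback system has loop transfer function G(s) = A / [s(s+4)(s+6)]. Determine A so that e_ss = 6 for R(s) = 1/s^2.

4

The open loop has one pole at the origin → type 1 system.
K_v = lim_{s→0} s·G(s) = A / (4·6) = (1/24)·A.
e_ss = 1/K_v = 6 ⇒ K_v = 1/6 ⇒ A = (1/6)/(1/24) = 4.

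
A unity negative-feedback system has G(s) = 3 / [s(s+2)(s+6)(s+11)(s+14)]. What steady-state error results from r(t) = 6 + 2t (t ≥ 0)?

1232

G(s) has one factor of s in the denominator, so the system is type 1. Treating each term separately:
  • 6: tracked with zero error.
  • 2t: e_ss = 2/K_v with K_v=1/616 → 1232.
Total e_ss = 1232.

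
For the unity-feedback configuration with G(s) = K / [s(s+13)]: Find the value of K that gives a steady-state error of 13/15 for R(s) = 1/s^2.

15

System type = 1 (one pole at s=0).
K_v = lim_{s→0} s·G(s) = K / (13) = (1/13)·K.
e_ss = 1/K_v = 13/15 ⇒ K_v = 15/13 ⇒ K = (15/13)/(1/13) = 15.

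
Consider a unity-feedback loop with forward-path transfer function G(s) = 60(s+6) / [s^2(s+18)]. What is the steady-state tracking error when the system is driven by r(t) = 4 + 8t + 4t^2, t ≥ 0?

0.4

Two free integrators in G(s): this is a type 2 system. Treating each term separately:
  • 4: tracked with zero error.
  • 8t: tracked with zero error.
  • 4t^2: e_ss = 8/K_a with K_a=20 → 0.4.
Total e_ss = 0.4.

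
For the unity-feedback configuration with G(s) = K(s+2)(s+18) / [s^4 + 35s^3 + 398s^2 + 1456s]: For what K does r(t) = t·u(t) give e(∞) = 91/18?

The denominator has no term below 1456s — 1 pole at s=0, type 1.
K_v = lim_{s→0} s·G(s) = K·2·18 / 1456 = (9/364)·K.
e_ss = 1/K_v = 91/18 ⇒ K_v = 18/91 ⇒ K = (18/91)/(9/364) = 8.

8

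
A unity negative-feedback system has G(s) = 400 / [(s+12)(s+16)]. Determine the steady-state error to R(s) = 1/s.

12/37

G(s) has no factors of s in the denominator, so the system is type 0.
K_p = lim_{s→0} G(s) = 400 / (12·16) = 25/12.
e_ss = 1/(1 + K_p) = 1/(37/12) = 12/37.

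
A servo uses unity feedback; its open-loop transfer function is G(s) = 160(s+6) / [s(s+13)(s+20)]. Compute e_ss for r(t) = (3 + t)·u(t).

The open loop has one pole at the origin → type 1 system. Treating each term separately:
  • 3: tracked with zero error.
  • t: e_ss = 1/K_v with K_v=48/13 → 13/48.
Total e_ss = 13/48.

13/48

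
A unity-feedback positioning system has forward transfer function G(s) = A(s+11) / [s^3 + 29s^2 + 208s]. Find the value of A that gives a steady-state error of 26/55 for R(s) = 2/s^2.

Factoring s from the denominator leaves a polynomial with constant term 208, so the system is type 1.
K_v = lim_{s→0} s·G(s) = A·11 / 208 = (11/208)·A.
e_ss = 2/K_v = 26/55 ⇒ K_v = 55/13 ⇒ A = (55/13)/(11/208) = 80.

80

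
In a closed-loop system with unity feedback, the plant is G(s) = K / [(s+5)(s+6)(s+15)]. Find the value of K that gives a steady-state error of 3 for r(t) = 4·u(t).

150

The open loop has no poles at the origin → type 0 system.
K_p = lim_{s→0} G(s) = K / (5·6·15) = (1/450)·K.
e_ss = 4/(1 + K_p) = 3 ⇒ 1 + (1/450)·K = 4/3 ⇒ K = 150.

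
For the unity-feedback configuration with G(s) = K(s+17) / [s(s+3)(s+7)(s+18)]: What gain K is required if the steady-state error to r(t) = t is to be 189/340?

G(s) has one factor of s in the denominator, so the system is type 1.
K_v = lim_{s→0} s·G(s) = K·17 / (3·7·18) = (17/378)·K.
e_ss = 1/K_v = 189/340 ⇒ K_v = 340/189 ⇒ K = (340/189)/(17/378) = 40.

40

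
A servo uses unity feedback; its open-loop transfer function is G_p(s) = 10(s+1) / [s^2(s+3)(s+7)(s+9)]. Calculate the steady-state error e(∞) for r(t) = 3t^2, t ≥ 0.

113.4

Two free integrators in G_p(s): this is a type 2 system.
K_a = lim_{s→0} s^2·G_p(s) = 10·1 / (3·7·9) = 10/189.
r(t) = 3t^2 gives R(s) = 6/s^3.
e_ss = 6/K_a = 6/(10/189) = 113.4.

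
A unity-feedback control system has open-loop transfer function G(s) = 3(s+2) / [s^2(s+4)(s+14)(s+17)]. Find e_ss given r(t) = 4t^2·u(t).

Two free integrators in G(s): this is a type 2 system.
K_a = lim_{s→0} s^2·G(s) = 3·2 / (4·14·17) = 3/476.
r(t) = 4t^2 gives R(s) = 8/s^3.
e_ss = 8/K_a = 8/(3/476) = 3808/3.

3808/3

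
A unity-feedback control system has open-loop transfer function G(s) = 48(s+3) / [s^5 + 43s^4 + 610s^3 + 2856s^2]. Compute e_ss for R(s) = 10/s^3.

The denominator has no term below 2856s^2 — 2 poles at s=0, type 2.
K_a = lim_{s→0} s^2·G(s) = 48·3 / 2856 = 6/119.
r(t) = 5t^2 gives R(s) = 10/s^3.
e_ss = 10/K_a = 10/(6/119) = 595/3.

595/3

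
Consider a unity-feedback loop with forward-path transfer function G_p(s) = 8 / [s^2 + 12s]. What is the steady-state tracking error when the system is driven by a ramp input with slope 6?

9

The denominator has no term below 12s — 1 pole at s=0, type 1.
K_v = lim_{s→0} s·G_p(s) = 8 / 12 = 2/3.
e_ss = 6/K_v = 6/(2/3) = 9.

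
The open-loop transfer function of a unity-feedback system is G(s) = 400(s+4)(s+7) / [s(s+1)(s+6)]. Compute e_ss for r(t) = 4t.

3/1400

System type = 1 (one pole at s=0).
K_v = lim_{s→0} s·G(s) = 400·4·7 / (1·6) = 5600/3.
e_ss = 4/K_v = 4/(5600/3) = 3/1400.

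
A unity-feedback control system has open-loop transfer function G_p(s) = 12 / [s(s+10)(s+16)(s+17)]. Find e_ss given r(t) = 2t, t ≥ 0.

One free integrator in G_p(s): this is a type 1 system.
K_v = lim_{s→0} s·G_p(s) = 12 / (10·16·17) = 3/680.
e_ss = 2/K_v = 2/(3/680) = 1360/3.

1360/3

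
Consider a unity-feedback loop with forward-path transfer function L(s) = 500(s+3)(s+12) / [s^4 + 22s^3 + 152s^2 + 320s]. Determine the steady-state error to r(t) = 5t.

Lowest-order denominator term is 320s, so the open loop has 1 pole at the origin → type 1 system.
K_v = lim_{s→0} s·L(s) = 500·3·12 / 320 = 56.25.
e_ss = 5/K_v = 5/56.25 = 4/45.

4/45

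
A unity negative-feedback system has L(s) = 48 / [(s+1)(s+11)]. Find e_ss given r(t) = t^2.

infinity

The open loop has no poles at the origin → type 0 system.
K_a = lim_{s→0} s^2·L(s) = 0; the steady-state error to this parabolic input grows without bound.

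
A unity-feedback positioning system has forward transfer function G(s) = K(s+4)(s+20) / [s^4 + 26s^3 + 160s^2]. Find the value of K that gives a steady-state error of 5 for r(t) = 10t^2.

The denominator has no term below 160s^2 — 2 poles at s=0, type 2.
K_a = lim_{s→0} s^2·G(s) = K·4·20 / 160 = 0.5·K.
e_ss = 20/K_a = 5 ⇒ K_a = 4 ⇒ K = 4/0.5 = 8.

8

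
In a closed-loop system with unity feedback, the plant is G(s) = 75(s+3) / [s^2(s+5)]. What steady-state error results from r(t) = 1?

0

System type = 2 (two poles at s=0).
A type-2 system has K_p = ∞, so it tracks a step input with zero steady-state error.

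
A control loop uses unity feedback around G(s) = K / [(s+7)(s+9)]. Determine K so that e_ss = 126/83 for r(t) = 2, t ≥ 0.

20

G(s) has no factors of s in the denominator, so the system is type 0.
K_p = lim_{s→0} G(s) = K / (7·9) = (1/63)·K.
e_ss = 2/(1 + K_p) = 126/83 ⇒ 1 + (1/63)·K = 83/63 ⇒ K = 20.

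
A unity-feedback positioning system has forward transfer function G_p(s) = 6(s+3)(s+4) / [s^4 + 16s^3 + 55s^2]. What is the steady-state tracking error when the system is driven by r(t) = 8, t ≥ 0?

The denominator has no term below 55s^2 — 2 poles at s=0, type 2.
A type-2 system has K_p = ∞, so it tracks a step input with zero steady-state error.

0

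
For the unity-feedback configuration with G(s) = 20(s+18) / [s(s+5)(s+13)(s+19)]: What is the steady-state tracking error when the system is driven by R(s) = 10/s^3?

G(s) has one factor of s in the denominator, so the system is type 1.
For a type-1 system K_a = 0, so e_ss to a parabolic input is unbounded.

infinity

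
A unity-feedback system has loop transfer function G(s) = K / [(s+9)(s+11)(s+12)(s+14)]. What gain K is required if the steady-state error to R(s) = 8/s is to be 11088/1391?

60

No free integrators in G(s): this is a type 0 system.
K_p = lim_{s→0} G(s) = K / (9·11·12·14) = (1/16632)·K.
e_ss = 8/(1 + K_p) = 11088/1391 ⇒ 1 + (1/16632)·K = 1391/1386 ⇒ K = 60.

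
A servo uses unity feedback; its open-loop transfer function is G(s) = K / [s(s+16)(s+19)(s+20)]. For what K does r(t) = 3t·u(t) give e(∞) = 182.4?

100

G(s) has one factor of s in the denominator, so the system is type 1.
K_v = lim_{s→0} s·G(s) = K / (16·19·20) = (1/6080)·K.
e_ss = 3/K_v = 182.4 ⇒ K_v = 5/304 ⇒ K = (5/304)/(1/6080) = 100.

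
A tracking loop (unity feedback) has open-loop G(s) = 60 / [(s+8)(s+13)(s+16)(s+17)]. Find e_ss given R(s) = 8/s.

56576/7087

No free integrators in G(s): this is a type 0 system.
K_p = lim_{s→0} G(s) = 60 / (8·13·16·17) = 15/7072.
e_ss = 8/(1 + K_p) = 8/(7087/7072) = 56576/7087.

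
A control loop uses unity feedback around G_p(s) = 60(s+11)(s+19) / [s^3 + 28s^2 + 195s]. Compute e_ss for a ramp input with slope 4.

13/209

Factoring s from the denominator leaves a polynomial with constant term 195, so the system is type 1.
K_v = lim_{s→0} s·G_p(s) = 60·11·19 / 195 = 836/13.
e_ss = 4/K_v = 4/(836/13) = 13/209.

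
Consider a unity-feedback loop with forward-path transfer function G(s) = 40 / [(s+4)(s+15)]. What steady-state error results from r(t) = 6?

System type = 0 (no poles at s=0).
K_p = lim_{s→0} G(s) = 40 / (4·15) = 2/3.
e_ss = 6/(1 + K_p) = 6/(5/3) = 3.6.

3.6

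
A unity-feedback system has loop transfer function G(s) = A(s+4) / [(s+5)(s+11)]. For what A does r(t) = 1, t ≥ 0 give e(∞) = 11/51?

No free integrators in G(s): this is a type 0 system.
K_p = lim_{s→0} G(s) = A·4 / (5·11) = (4/55)·A.
e_ss = 1/(1 + K_p) = 11/51 ⇒ 1 + (4/55)·A = 51/11 ⇒ A = 50.

50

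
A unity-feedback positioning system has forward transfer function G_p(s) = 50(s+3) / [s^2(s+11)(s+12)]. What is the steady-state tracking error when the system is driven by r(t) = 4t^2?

Two free integrators in G_p(s): this is a type 2 system.
K_a = lim_{s→0} s^2·G_p(s) = 50·3 / (11·12) = 25/22.
r(t) = 4t^2 gives R(s) = 8/s^3.
e_ss = 8/K_a = 8/(25/22) = 7.04.

7.04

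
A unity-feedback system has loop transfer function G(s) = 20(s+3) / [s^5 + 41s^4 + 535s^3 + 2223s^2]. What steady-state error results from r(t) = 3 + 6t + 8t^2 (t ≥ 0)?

592.8

Lowest-order denominator term is 2223s^2, so the open loop has 2 poles at the origin → type 2 system. Taking each input component in turn:
  • 3: tracked with zero error.
  • 6t: tracked with zero error.
  • 8t^2: e_ss = 16/K_a with K_a=20/741 → 592.8.
Total e_ss = 592.8.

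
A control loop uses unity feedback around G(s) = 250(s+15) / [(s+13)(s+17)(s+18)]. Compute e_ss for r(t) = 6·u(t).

The open loop has no poles at the origin → type 0 system.
K_p = lim_{s→0} G(s) = 250·15 / (13·17·18) = 625/663.
e_ss = 6/(1 + K_p) = 6/(1288/663) = 1989/644.

1989/644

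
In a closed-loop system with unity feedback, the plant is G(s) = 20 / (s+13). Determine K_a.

No free integrators in G(s): this is a type 0 system.
K_a = lim_{s→0} s^2·G(s) = 0 (the extra factor of s kills the finite limit).

0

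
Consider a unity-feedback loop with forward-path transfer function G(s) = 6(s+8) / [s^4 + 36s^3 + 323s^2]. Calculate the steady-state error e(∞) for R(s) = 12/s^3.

80.75

Lowest-order denominator term is 323s^2, so the open loop has 2 poles at the origin → type 2 system.
K_a = lim_{s→0} s^2·G(s) = 6·8 / 323 = 48/323.
r(t) = 6t^2 gives R(s) = 12/s^3.
e_ss = 12/K_a = 12/(48/323) = 80.75.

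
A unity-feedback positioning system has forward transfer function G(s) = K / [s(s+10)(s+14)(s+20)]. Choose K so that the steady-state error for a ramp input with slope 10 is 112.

The open loop has one pole at the origin → type 1 system.
K_v = lim_{s→0} s·G(s) = K / (10·14·20) = (1/2800)·K.
e_ss = 10/K_v = 112 ⇒ K_v = 5/56 ⇒ K = (5/56)/(1/2800) = 250.

250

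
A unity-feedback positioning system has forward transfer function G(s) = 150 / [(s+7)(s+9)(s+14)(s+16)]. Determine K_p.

25/2352

The open loop has no poles at the origin → type 0 system.
K_p = lim_{s→0} G(s) = 150 / (7·9·14·16) = 25/2352.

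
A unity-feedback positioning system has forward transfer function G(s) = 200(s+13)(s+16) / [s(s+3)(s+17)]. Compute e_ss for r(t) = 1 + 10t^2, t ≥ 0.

infinity

G(s) has one factor of s in the denominator, so the system is type 1. Taking each input component in turn:
  • 1: tracked with zero error.
  • 10t^2: a type-1 system cannot track it, e_ss → ∞.
The unbounded component dominates.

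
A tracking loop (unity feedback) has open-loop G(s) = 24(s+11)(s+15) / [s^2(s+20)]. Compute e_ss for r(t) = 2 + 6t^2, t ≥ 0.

The open loop has two poles at the origin → type 2 system. By superposition:
  • 2: tracked with zero error.
  • 6t^2: e_ss = 12/K_a with K_a=198 → 2/33.
Total e_ss = 2/33.

2/33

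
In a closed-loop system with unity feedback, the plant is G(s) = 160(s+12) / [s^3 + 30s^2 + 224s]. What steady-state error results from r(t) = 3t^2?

The denominator has no term below 224s — 1 pole at s=0, type 1.
For a type-1 system K_a = 0, so e_ss to a parabolic input is unbounded.

infinity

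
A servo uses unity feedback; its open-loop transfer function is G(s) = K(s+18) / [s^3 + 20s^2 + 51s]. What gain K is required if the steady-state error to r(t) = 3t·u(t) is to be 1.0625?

Lowest-order denominator term is 51s, so the open loop has 1 pole at the origin → type 1 system.
K_v = lim_{s→0} s·G(s) = K·18 / 51 = (6/17)·K.
e_ss = 3/K_v = 1.0625 ⇒ K_v = 48/17 ⇒ K = (48/17)/(6/17) = 8.

8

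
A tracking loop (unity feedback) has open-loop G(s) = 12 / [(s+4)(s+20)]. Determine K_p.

No free integrators in G(s): this is a type 0 system.
K_p = lim_{s→0} G(s) = 12 / (4·20) = 0.15.

0.15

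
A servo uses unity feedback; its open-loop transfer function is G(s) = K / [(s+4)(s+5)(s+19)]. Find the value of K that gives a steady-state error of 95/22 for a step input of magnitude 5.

The open loop has no poles at the origin → type 0 system.
K_p = lim_{s→0} G(s) = K / (4·5·19) = (1/380)·K.
e_ss = 5/(1 + K_p) = 95/22 ⇒ 1 + (1/380)·K = 22/19 ⇒ K = 60.

60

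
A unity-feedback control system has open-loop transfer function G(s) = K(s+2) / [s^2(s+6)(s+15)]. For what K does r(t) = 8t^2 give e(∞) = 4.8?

150

G(s) has two factors of s in the denominator, so the system is type 2.
K_a = lim_{s→0} s^2·G(s) = K·2 / (6·15) = (1/45)·K.
e_ss = 16/K_a = 4.8 ⇒ K_a = 10/3 ⇒ K = (10/3)/(1/45) = 150.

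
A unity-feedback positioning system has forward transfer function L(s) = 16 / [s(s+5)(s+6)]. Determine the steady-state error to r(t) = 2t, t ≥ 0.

3.75

The open loop has one pole at the origin → type 1 system.
K_v = lim_{s→0} s·L(s) = 16 / (5·6) = 8/15.
e_ss = 2/K_v = 2/(8/15) = 3.75.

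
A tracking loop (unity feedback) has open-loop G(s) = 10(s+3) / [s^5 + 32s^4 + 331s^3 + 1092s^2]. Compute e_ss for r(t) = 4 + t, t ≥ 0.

Lowest-order denominator term is 1092s^2, so the open loop has 2 poles at the origin → type 2 system. By superposition:
  • 4: tracked with zero error.
  • t: tracked with zero error.
Total e_ss = 0.

0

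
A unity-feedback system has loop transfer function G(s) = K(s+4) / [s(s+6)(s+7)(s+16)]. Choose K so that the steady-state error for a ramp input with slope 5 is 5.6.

The open loop has one pole at the origin → type 1 system.
K_v = lim_{s→0} s·G(s) = K·4 / (6·7·16) = (1/168)·K.
e_ss = 5/K_v = 5.6 ⇒ K_v = 25/28 ⇒ K = (25/28)/(1/168) = 150.

150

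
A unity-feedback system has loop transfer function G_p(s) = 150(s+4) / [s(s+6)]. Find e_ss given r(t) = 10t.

0.1

System type = 1 (one pole at s=0).
K_v = lim_{s→0} s·G_p(s) = 150·4 / (6) = 100.
e_ss = 10/K_v = 10/100 = 0.1.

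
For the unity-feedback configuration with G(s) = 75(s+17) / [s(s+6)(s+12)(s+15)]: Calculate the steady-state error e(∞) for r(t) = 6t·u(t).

One free integrator in G(s): this is a type 1 system.
K_v = lim_{s→0} s·G(s) = 75·17 / (6·12·15) = 85/72.
e_ss = 6/K_v = 6/(85/72) = 432/85.

432/85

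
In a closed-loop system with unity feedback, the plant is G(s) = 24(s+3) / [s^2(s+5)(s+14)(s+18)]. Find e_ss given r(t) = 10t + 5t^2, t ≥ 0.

G(s) has two factors of s in the denominator, so the system is type 2. Treating each term separately:
  • 10t: tracked with zero error.
  • 5t^2: e_ss = 10/K_a with K_a=2/35 → 175.
Total e_ss = 175.

175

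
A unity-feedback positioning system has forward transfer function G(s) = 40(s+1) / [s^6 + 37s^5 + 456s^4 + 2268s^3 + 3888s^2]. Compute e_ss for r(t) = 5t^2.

Lowest-order denominator term is 3888s^2, so the open loop has 2 poles at the origin → type 2 system.
K_a = lim_{s→0} s^2·G(s) = 40·1 / 3888 = 5/486.
r(t) = 5t^2 gives R(s) = 10/s^3.
e_ss = 10/K_a = 10/(5/486) = 972.

972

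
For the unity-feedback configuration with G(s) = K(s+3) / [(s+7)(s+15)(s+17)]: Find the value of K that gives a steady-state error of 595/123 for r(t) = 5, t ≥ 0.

System type = 0 (no poles at s=0).
K_p = lim_{s→0} G(s) = K·3 / (7·15·17) = (1/595)·K.
e_ss = 5/(1 + K_p) = 595/123 ⇒ 1 + (1/595)·K = 123/119 ⇒ K = 20.

20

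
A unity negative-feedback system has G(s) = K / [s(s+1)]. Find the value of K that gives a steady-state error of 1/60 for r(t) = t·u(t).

System type = 1 (one pole at s=0).
K_v = lim_{s→0} s·G(s) = K / (1) = 1·K.
e_ss = 1/K_v = 1/60 ⇒ K_v = 60 ⇒ K = 60/1 = 60.

60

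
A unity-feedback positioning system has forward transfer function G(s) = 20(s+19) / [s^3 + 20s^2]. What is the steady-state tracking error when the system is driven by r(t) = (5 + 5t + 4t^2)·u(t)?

Factoring s^2 from the denominator leaves a polynomial with constant term 20, so the system is type 2. By superposition:
  • 5: tracked with zero error.
  • 5t: tracked with zero error.
  • 4t^2: e_ss = 8/K_a with K_a=19 → 8/19.
Total e_ss = 8/19.

8/19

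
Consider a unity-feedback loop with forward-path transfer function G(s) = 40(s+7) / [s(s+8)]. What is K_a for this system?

G(s) has one factor of s in the denominator, so the system is type 1.
K_a = lim_{s→0} s^2·G(s) = 0 (the extra factor of s kills the finite limit).

0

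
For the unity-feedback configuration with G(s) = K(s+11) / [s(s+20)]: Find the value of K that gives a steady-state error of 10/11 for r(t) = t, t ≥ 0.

2

The open loop has one pole at the origin → type 1 system.
K_v = lim_{s→0} s·G(s) = K·11 / (20) = 0.55·K.
e_ss = 1/K_v = 10/11 ⇒ K_v = 1.1 ⇒ K = 1.1/0.55 = 2.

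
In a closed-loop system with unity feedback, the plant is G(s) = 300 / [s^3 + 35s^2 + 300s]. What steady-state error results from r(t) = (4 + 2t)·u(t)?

2

Factoring s from the denominator leaves a polynomial with constant term 300, so the system is type 1. Taking each input component in turn:
  • 4: tracked with zero error.
  • 2t: e_ss = 2/K_v with K_v=1 → 2.
Total e_ss = 2.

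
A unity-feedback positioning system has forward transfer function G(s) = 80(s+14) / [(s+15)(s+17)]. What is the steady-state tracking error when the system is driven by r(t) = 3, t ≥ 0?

153/275

System type = 0 (no poles at s=0).
K_p = lim_{s→0} G(s) = 80·14 / (15·17) = 224/51.
e_ss = 3/(1 + K_p) = 3/(275/51) = 153/275.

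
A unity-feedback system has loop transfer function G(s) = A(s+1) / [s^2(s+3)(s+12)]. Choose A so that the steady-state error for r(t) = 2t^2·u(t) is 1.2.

120

System type = 2 (two poles at s=0).
K_a = lim_{s→0} s^2·G(s) = A·1 / (3·12) = (1/36)·A.
e_ss = 4/K_a = 1.2 ⇒ K_a = 10/3 ⇒ A = (10/3)/(1/36) = 120.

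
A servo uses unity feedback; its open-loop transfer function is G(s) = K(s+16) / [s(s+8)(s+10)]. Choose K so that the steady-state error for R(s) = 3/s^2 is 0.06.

System type = 1 (one pole at s=0).
K_v = lim_{s→0} s·G(s) = K·16 / (8·10) = 0.2·K.
e_ss = 3/K_v = 0.06 ⇒ K_v = 50 ⇒ K = 50/0.2 = 250.

250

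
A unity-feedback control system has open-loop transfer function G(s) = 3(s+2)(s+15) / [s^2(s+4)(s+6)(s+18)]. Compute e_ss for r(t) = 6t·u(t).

0

System type = 2 (two poles at s=0).
K_v = ∞ for a type-2 system; e_ss to a ramp is zero.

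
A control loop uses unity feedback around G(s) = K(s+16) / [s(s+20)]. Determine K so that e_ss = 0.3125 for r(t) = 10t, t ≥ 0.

One free integrator in G(s): this is a type 1 system.
K_v = lim_{s→0} s·G(s) = K·16 / (20) = 0.8·K.
e_ss = 10/K_v = 0.3125 ⇒ K_v = 32 ⇒ K = 32/0.8 = 40.

40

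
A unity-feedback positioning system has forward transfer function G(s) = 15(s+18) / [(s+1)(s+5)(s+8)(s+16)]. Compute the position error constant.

The open loop has no poles at the origin → type 0 system.
K_p = lim_{s→0} G(s) = 15·18 / (1·5·8·16) = 27/64.

27/64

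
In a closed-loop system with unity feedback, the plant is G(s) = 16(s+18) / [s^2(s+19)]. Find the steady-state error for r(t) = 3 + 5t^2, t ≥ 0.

System type = 2 (two poles at s=0). Treating each term separately:
  • 3: tracked with zero error.
  • 5t^2: e_ss = 10/K_a with K_a=288/19 → 95/144.
Total e_ss = 95/144.

95/144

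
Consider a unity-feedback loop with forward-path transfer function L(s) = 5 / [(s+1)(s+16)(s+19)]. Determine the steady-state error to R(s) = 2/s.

608/309

System type = 0 (no poles at s=0).
K_p = lim_{s→0} L(s) = 5 / (1·16·19) = 5/304.
e_ss = 2/(1 + K_p) = 2/(309/304) = 608/309.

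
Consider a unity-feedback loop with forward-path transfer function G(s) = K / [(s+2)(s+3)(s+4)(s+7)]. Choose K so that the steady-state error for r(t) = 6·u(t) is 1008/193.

G(s) has no factors of s in the denominator, so the system is type 0.
K_p = lim_{s→0} G(s) = K / (2·3·4·7) = (1/168)·K.
e_ss = 6/(1 + K_p) = 1008/193 ⇒ 1 + (1/168)·K = 193/168 ⇒ K = 25.

25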